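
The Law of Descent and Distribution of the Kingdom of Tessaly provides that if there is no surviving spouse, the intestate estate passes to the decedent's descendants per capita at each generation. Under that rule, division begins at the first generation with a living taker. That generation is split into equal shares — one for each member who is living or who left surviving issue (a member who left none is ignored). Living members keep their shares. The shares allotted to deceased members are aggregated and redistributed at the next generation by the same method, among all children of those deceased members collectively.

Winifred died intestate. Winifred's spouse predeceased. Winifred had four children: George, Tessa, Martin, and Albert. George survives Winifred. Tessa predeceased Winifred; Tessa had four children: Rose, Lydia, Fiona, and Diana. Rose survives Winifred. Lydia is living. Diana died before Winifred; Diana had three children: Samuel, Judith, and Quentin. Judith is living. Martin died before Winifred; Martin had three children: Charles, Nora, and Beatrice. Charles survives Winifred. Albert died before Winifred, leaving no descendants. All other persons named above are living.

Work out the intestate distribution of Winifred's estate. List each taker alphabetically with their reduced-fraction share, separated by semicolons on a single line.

There is no surviving spouse, so the entire estate passes to Winifred's descendants per capita at each generation.
At generation 1 (George, Tessa, Martin) there are 3 shares of (1)/3 = 1/3 each.
Living: George — each takes 1/3.
Deceased: Tessa and Martin. Their combined 2/3 is pooled and carried to generation 2.
At generation 2 (Rose, Lydia, Fiona, Diana, Charles, Nora, Beatrice) there are 7 shares of (2/3)/7 = 2/21 each.
Living: Rose, Lydia, Fiona, Charles, Nora, and Beatrice — each takes 2/21.
Deceased: Diana. That 2/21 share is carried to generation 3.
At generation 3 (Samuel, Judith, Quentin) there are 3 shares of (2/21)/3 = 2/63 each.
Living: Samuel, Judith, and Quentin — each takes 2/63.

Beatrice 2/21; Charles 2/21; Fiona 2/21; George 1/3; Judith 2/63; Lydia 2/21; Nora 2/21; Quentin 2/63; Rose 2/21; Samuel 2/63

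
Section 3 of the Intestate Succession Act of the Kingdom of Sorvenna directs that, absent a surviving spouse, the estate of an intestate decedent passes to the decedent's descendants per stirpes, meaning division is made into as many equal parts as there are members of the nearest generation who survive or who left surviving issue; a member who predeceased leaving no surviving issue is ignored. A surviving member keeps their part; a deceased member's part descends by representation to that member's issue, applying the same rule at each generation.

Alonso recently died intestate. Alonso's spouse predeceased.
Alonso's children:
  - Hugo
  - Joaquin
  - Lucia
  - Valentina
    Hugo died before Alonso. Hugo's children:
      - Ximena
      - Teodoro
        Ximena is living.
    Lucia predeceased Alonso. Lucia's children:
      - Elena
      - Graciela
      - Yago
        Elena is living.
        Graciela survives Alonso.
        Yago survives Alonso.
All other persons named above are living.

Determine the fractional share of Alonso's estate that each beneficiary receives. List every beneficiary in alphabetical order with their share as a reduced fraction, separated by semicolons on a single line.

Elena 1/12; Graciela 1/12; Joaquin 1/4; Teodoro 1/8; Valentina 1/4; Ximena 1/8; Yago 1/12

There is no surviving spouse, so the entire estate passes to Alonso's descendants per stirpes.
The estate is divided into 4 equal shares of 1/4 among Hugo, Joaquin, Lucia, Valentina.
Hugo predeceased; the 1/4 allotted to Hugo's branch passes to Hugo's issue by representation.
The 1/4 is divided into 2 equal shares of 1/8 among Ximena, Teodoro.
Ximena is living and takes 1/8.
Teodoro is living and takes 1/8.
Joaquin is living and takes 1/4.
Lucia predeceased; the 1/4 allotted to Lucia's branch passes to Lucia's issue by representation.
The 1/4 is divided into 3 equal shares of 1/12 among Elena, Graciela, Yago.
Elena is living and takes 1/12.
Graciela is living and takes 1/12.
Yago is living and takes 1/12.
Valentina is living and takes 1/4.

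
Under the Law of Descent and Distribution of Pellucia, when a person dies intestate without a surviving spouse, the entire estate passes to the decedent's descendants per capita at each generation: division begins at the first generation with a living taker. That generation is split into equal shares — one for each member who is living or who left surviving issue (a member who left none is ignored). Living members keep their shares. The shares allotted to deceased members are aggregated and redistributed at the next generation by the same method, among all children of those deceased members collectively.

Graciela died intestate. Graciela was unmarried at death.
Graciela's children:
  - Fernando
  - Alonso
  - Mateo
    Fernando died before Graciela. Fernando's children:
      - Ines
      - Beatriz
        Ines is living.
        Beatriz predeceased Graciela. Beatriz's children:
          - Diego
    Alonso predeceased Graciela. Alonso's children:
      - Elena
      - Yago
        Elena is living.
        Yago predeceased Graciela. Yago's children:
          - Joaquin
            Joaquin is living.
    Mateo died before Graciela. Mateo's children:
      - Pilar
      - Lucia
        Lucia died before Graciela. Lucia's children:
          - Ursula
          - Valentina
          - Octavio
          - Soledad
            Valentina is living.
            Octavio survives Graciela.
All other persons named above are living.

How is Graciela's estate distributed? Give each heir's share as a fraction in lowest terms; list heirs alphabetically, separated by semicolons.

There is no surviving spouse, so the entire estate passes to Graciela's descendants per capita at each generation.
No one at generation 1 (Fernando, Alonso, Mateo) is living; moving to the next generation.
At generation 2 (Ines, Beatriz, Elena, Yago, Pilar, Lucia) there are 6 shares of (1)/6 = 1/6 each.
Living: Ines, Elena, and Pilar — each takes 1/6.
Deceased: Beatriz, Yago, and Lucia. Their combined 1/2 is pooled and carried to generation 3.
At generation 3 (Diego, Joaquin, Ursula, Valentina, Octavio, Soledad) there are 6 shares of (1/2)/6 = 1/12 each.
Living: Diego, Joaquin, Ursula, Valentina, Octavio, and Soledad — each takes 1/12.

Diego 1/12; Elena 1/6; Ines 1/6; Joaquin 1/12; Octavio 1/12; Pilar 1/6; Soledad 1/12; Ursula 1/12; Valentina 1/12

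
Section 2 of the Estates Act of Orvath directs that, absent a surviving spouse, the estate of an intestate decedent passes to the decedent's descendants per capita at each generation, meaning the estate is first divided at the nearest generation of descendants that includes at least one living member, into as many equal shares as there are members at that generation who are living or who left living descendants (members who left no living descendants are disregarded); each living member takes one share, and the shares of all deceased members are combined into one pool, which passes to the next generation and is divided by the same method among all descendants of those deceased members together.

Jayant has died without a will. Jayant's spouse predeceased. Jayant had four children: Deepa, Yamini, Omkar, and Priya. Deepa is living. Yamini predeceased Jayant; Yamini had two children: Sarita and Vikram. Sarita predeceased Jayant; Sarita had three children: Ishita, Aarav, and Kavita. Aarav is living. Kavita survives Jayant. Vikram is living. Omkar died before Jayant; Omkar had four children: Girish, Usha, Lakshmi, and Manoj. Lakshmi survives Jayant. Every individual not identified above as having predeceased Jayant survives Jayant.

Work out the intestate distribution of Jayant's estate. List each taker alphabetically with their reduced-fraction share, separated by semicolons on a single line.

There is no surviving spouse, so the entire estate passes to Jayant's descendants per capita at each generation.
At generation 1 (Deepa, Yamini, Omkar, Priya) there are 4 shares of (1)/4 = 1/4 each.
Living: Deepa and Priya — each takes 1/4.
Deceased: Yamini and Omkar. Their combined 1/2 is pooled and carried to generation 2.
At generation 2 (Sarita, Vikram, Girish, Usha, Lakshmi, Manoj) there are 6 shares of (1/2)/6 = 1/12 each.
Living: Vikram, Girish, Usha, Lakshmi, and Manoj — each takes 1/12.
Deceased: Sarita. That 1/12 share is carried to generation 3.
At generation 3 (Ishita, Aarav, Kavita) there are 3 shares of (1/12)/3 = 1/36 each.
Living: Ishita, Aarav, and Kavita — each takes 1/36.

Aarav 1/36; Deepa 1/4; Girish 1/12; Ishita 1/36; Kavita 1/36; Lakshmi 1/12; Manoj 1/12; Priya 1/4; Usha 1/12; Vikram 1/12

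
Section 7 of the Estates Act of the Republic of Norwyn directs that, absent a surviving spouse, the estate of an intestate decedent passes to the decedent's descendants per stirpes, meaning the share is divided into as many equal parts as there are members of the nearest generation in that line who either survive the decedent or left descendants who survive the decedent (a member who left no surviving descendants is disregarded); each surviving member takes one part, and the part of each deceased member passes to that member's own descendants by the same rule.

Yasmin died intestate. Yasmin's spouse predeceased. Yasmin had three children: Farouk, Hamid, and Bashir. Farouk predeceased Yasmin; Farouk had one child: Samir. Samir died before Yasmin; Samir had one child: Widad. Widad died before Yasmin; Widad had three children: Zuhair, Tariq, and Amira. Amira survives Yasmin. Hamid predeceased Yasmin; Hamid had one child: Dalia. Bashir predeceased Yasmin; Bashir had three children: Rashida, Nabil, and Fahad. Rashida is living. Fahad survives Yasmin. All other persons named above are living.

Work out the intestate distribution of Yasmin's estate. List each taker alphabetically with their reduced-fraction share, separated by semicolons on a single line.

Amira 1/9; Dalia 1/3; Fahad 1/9; Nabil 1/9; Rashida 1/9; Tariq 1/9; Zuhair 1/9

There is no surviving spouse, so the entire estate passes to Yasmin's descendants per stirpes.
The estate is divided into 3 equal shares of 1/3 among Farouk, Hamid, Bashir.
Farouk predeceased; the 1/3 allotted to Farouk's branch passes to Farouk's issue by representation.
Samir's line is the sole branch at this level, so the full 1/3 passes to Samir's issue by representation.
Widad's line is the sole branch at this level, so the full 1/3 passes to Widad's issue by representation.
The 1/3 is divided into 3 equal shares of 1/9 among Zuhair, Tariq, Amira.
Zuhair is living and takes 1/9.
Tariq is living and takes 1/9.
Amira is living and takes 1/9.
Hamid predeceased; the 1/3 allotted to Hamid's branch passes to Hamid's issue by representation.
Dalia is the sole taker at this level and receives the full 1/3.
Bashir predeceased; the 1/3 allotted to Bashir's branch passes to Bashir's issue by representation.
The 1/3 is divided into 3 equal shares of 1/9 among Rashida, Nabil, Fahad.
Rashida is living and takes 1/9.
Nabil is living and takes 1/9.
Fahad is living and takes 1/9.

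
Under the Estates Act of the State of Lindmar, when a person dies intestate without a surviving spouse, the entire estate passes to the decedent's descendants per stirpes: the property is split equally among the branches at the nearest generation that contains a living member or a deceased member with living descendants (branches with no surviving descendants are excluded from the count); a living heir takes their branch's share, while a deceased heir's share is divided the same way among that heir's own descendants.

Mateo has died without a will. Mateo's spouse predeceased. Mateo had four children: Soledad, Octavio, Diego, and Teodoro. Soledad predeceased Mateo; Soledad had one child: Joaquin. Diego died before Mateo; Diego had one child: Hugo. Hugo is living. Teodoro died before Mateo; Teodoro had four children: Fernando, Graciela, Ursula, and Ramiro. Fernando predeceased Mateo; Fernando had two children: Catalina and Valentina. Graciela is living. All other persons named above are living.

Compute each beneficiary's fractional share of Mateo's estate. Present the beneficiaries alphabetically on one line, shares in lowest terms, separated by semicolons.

Catalina 1/32; Graciela 1/16; Hugo 1/4; Joaquin 1/4; Octavio 1/4; Ramiro 1/16; Ursula 1/16; Valentina 1/32

There is no surviving spouse, so the entire estate passes to Mateo's descendants per stirpes.
The estate is divided into 4 equal shares of 1/4 among Soledad, Octavio, Diego, Teodoro.
Soledad predeceased; the 1/4 allotted to Soledad's branch passes to Soledad's issue by representation.
Joaquin is the sole taker at this level and receives the full 1/4.
Octavio is living and takes 1/4.
Diego predeceased; the 1/4 allotted to Diego's branch passes to Diego's issue by representation.
Hugo is the sole taker at this level and receives the full 1/4.
Teodoro predeceased; the 1/4 allotted to Teodoro's branch passes to Teodoro's issue by representation.
The 1/4 is divided into 4 equal shares of 1/16 among Fernando, Graciela, Ursula, Ramiro.
Fernando predeceased; the 1/16 allotted to Fernando's branch passes to Fernando's issue by representation.
The 1/16 is divided into 2 equal shares of 1/32 among Catalina, Valentina.
Catalina is living and takes 1/32.
Valentina is living and takes 1/32.
Graciela is living and takes 1/16.
Ursula is living and takes 1/16.
Ramiro is living and takes 1/16.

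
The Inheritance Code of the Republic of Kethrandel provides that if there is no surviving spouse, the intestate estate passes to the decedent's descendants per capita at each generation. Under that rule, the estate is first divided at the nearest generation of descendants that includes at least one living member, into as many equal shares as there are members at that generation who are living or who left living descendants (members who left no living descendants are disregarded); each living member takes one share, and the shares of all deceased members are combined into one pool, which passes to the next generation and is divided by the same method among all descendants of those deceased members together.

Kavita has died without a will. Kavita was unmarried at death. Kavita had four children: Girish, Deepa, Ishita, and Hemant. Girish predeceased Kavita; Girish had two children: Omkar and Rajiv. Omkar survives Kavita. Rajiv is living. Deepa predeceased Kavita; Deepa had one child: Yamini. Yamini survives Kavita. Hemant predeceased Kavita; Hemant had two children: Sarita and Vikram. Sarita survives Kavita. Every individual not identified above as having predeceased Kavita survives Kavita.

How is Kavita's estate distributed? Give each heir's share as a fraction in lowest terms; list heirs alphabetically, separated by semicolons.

Ishita 1/4; Omkar 3/20; Rajiv 3/20; Sarita 3/20; Vikram 3/20; Yamini 3/20

There is no surviving spouse, so the entire estate passes to Kavita's descendants per capita at each generation.
At generation 1 (Girish, Deepa, Ishita, Hemant) there are 4 shares of (1)/4 = 1/4 each.
Living: Ishita — each takes 1/4.
Deceased: Girish, Deepa, and Hemant. Their combined 3/4 is pooled and carried to generation 2.
At generation 2 (Omkar, Rajiv, Yamini, Sarita, Vikram) there are 5 shares of (3/4)/5 = 3/20 each.
Living: Omkar, Rajiv, Yamini, Sarita, and Vikram — each takes 3/20.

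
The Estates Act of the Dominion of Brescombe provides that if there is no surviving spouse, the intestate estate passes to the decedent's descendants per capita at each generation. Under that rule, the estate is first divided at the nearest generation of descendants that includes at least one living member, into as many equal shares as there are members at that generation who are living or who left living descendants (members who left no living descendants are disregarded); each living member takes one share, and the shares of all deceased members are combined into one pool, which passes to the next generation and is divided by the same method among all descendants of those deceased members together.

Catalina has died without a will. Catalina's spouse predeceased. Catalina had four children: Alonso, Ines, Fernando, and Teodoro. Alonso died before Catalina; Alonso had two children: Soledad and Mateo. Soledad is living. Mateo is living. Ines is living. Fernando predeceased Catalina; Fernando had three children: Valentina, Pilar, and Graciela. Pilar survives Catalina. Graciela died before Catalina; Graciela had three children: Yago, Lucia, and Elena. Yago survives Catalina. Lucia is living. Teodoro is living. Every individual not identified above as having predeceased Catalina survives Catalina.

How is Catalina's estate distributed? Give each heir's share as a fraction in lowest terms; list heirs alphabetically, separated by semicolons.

There is no surviving spouse, so the entire estate passes to Catalina's descendants per capita at each generation.
At generation 1 (Alonso, Ines, Fernando, Teodoro) there are 4 shares of (1)/4 = 1/4 each.
Living: Ines and Teodoro — each takes 1/4.
Deceased: Alonso and Fernando. Their combined 1/2 is pooled and carried to generation 2.
At generation 2 (Soledad, Mateo, Valentina, Pilar, Graciela) there are 5 shares of (1/2)/5 = 1/10 each.
Living: Soledad, Mateo, Valentina, and Pilar — each takes 1/10.
Deceased: Graciela. That 1/10 share is carried to generation 3.
At generation 3 (Yago, Lucia, Elena) there are 3 shares of (1/10)/3 = 1/30 each.
Living: Yago, Lucia, and Elena — each takes 1/30.

Elena 1/30; Ines 1/4; Lucia 1/30; Mateo 1/10; Pilar 1/10; Soledad 1/10; Teodoro 1/4; Valentina 1/10; Yago 1/30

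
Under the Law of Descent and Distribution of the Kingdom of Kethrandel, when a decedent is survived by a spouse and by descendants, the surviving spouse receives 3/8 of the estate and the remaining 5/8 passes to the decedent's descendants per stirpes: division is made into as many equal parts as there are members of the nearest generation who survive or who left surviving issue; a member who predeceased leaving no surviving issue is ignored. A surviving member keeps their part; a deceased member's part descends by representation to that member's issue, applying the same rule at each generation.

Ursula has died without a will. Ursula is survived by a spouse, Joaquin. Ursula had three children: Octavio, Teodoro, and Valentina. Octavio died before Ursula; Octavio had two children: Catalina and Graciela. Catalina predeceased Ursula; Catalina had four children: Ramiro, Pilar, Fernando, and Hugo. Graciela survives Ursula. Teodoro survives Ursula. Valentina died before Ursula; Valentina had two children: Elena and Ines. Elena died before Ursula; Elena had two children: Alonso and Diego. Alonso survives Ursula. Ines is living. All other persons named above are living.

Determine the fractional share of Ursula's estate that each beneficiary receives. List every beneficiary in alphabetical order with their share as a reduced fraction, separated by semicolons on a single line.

Joaquin, as surviving spouse, takes 3/8.
The remaining 5/8 passes to Ursula's descendants per stirpes.
The 5/8 is divided into 3 equal shares of 5/24 among Octavio, Teodoro, Valentina.
Octavio predeceased; the 5/24 allotted to Octavio's branch passes to Octavio's issue by representation.
The 5/24 is divided into 2 equal shares of 5/48 among Catalina, Graciela.
Catalina predeceased; the 5/48 allotted to Catalina's branch passes to Catalina's issue by representation.
The 5/48 is divided into 4 equal shares of 5/192 among Ramiro, Pilar, Fernando, Hugo.
Ramiro is living and takes 5/192.
Pilar is living and takes 5/192.
Fernando is living and takes 5/192.
Hugo is living and takes 5/192.
Graciela is living and takes 5/48.
Teodoro is living and takes 5/24.
Valentina predeceased; the 5/24 allotted to Valentina's branch passes to Valentina's issue by representation.
The 5/24 is divided into 2 equal shares of 5/48 among Elena, Ines.
Elena predeceased; the 5/48 allotted to Elena's branch passes to Elena's issue by representation.
The 5/48 is divided into 2 equal shares of 5/96 among Alonso, Diego.
Alonso is living and takes 5/96.
Diego is living and takes 5/96.
Ines is living and takes 5/48.

Alonso 5/96; Diego 5/96; Fernando 5/192; Graciela 5/48; Hugo 5/192; Ines 5/48; Joaquin 3/8; Pilar 5/192; Ramiro 5/192; Teodoro 5/24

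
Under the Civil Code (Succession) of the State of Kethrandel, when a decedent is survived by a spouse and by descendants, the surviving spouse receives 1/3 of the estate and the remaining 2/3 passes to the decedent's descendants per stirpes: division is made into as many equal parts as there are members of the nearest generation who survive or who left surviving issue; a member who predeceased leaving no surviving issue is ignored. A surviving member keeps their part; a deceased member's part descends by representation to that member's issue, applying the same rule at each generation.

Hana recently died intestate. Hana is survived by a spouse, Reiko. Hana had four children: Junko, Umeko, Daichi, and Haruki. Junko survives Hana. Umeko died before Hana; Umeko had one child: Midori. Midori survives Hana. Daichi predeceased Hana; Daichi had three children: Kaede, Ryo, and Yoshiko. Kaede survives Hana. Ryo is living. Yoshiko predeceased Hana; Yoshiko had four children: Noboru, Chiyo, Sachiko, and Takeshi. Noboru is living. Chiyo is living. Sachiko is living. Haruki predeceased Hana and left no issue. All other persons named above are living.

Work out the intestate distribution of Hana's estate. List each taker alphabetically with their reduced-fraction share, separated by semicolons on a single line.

Chiyo 1/54; Junko 2/9; Kaede 2/27; Midori 2/9; Noboru 1/54; Reiko 1/3; Ryo 2/27; Sachiko 1/54; Takeshi 1/54

Reiko, as surviving spouse, takes 1/3.
The remaining 2/3 passes to Hana's descendants per stirpes.
Haruki left no surviving issue, so that branch lapses and is disregarded.
The 2/3 is divided into 3 equal shares of 2/9 among Junko, Umeko, Daichi.
Junko is living and takes 2/9.
Umeko predeceased; the 2/9 allotted to Umeko's branch passes to Umeko's issue by representation.
Midori is the sole taker at this level and receives the full 2/9.
Daichi predeceased; the 2/9 allotted to Daichi's branch passes to Daichi's issue by representation.
The 2/9 is divided into 3 equal shares of 2/27 among Kaede, Ryo, Yoshiko.
Kaede is living and takes 2/27.
Ryo is living and takes 2/27.
Yoshiko predeceased; the 2/27 allotted to Yoshiko's branch passes to Yoshiko's issue by representation.
The 2/27 is divided into 4 equal shares of 1/54 among Noboru, Chiyo, Sachiko, Takeshi.
Noboru is living and takes 1/54.
Chiyo is living and takes 1/54.
Sachiko is living and takes 1/54.
Takeshi is living and takes 1/54.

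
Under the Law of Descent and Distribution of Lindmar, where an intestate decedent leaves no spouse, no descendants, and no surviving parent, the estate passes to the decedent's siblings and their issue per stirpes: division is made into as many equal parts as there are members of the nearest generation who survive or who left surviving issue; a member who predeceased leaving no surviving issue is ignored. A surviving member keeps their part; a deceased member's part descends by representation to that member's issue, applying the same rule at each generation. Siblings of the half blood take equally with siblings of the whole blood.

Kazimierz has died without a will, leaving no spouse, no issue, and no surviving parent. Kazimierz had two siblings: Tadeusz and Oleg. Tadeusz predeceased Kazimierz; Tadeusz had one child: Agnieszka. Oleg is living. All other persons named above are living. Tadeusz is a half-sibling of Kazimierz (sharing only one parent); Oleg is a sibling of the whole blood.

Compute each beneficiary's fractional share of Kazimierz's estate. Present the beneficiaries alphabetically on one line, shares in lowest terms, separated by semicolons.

Agnieszka 1/2; Oleg 1/2

No spouse, descendants, or parent survives, so the estate passes to Kazimierz's siblings per stirpes.
Half-blood and whole-blood siblings take equally under the stated rule.
The estate is divided into 2 equal shares of 1/2 among Tadeusz, Oleg.
Tadeusz predeceased; the 1/2 allotted to Tadeusz's branch passes to Tadeusz's issue by representation.
Agnieszka is the sole taker at this level and receives the full 1/2.
Oleg is living and takes 1/2.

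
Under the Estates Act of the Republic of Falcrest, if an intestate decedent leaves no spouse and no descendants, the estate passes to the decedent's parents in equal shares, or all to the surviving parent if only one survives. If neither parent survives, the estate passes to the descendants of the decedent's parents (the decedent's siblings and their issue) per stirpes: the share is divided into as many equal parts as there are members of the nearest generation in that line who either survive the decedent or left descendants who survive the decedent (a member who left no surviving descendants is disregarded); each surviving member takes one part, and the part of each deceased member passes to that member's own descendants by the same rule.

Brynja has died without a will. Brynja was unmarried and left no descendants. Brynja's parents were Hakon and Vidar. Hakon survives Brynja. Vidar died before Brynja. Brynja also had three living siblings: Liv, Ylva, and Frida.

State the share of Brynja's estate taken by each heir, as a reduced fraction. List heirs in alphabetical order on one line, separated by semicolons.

Only one parent, Hakon, survives, so Hakon takes the entire estate. The siblings take nothing because a surviving parent has priority.

Hakon 1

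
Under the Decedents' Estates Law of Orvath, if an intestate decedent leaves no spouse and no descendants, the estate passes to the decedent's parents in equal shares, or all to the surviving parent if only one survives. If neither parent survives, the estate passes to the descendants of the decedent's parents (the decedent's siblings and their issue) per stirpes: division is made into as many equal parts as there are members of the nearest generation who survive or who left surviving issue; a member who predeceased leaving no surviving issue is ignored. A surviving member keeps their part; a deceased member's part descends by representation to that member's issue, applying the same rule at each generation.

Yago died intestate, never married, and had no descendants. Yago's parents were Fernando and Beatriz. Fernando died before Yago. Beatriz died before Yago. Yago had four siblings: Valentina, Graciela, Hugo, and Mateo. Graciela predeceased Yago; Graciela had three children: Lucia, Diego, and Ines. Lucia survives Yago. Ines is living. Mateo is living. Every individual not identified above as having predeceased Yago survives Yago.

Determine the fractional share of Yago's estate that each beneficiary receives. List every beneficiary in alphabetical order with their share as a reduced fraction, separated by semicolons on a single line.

Neither parent survives and there are no descendants, so the estate passes to Yago's siblings and their issue per stirpes.
The estate is divided into 4 equal shares of 1/4 among Valentina, Graciela, Hugo, Mateo.
Valentina is living and takes 1/4.
Graciela predeceased; the 1/4 allotted to Graciela's branch passes to Graciela's issue by representation.
The 1/4 is divided into 3 equal shares of 1/12 among Lucia, Diego, Ines.
Lucia is living and takes 1/12.
Diego is living and takes 1/12.
Ines is living and takes 1/12.
Hugo is living and takes 1/4.
Mateo is living and takes 1/4.

Diego 1/12; Hugo 1/4; Ines 1/12; Lucia 1/12; Mateo 1/4; Valentina 1/4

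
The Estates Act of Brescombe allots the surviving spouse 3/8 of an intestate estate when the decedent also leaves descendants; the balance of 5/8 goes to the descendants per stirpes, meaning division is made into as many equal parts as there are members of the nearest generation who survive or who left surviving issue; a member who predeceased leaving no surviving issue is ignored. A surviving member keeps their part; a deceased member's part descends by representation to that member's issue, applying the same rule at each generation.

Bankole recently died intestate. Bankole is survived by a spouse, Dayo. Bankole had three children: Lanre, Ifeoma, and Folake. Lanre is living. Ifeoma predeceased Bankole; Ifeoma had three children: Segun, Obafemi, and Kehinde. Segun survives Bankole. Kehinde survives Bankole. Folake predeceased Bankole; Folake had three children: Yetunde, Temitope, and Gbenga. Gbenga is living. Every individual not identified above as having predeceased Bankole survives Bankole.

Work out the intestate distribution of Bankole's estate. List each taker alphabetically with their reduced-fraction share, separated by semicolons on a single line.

Dayo 3/8; Gbenga 5/72; Kehinde 5/72; Lanre 5/24; Obafemi 5/72; Segun 5/72; Temitope 5/72; Yetunde 5/72

Dayo, as surviving spouse, takes 3/8.
The remaining 5/8 passes to Bankole's descendants per stirpes.
The 5/8 is divided into 3 equal shares of 5/24 among Lanre, Ifeoma, Folake.
Lanre is living and takes 5/24.
Ifeoma predeceased; the 5/24 allotted to Ifeoma's branch passes to Ifeoma's issue by representation.
The 5/24 is divided into 3 equal shares of 5/72 among Segun, Obafemi, Kehinde.
Segun is living and takes 5/72.
Obafemi is living and takes 5/72.
Kehinde is living and takes 5/72.
Folake predeceased; the 5/24 allotted to Folake's branch passes to Folake's issue by representation.
The 5/24 is divided into 3 equal shares of 5/72 among Yetunde, Temitope, Gbenga.
Yetunde is living and takes 5/72.
Temitope is living and takes 5/72.
Gbenga is living and takes 5/72.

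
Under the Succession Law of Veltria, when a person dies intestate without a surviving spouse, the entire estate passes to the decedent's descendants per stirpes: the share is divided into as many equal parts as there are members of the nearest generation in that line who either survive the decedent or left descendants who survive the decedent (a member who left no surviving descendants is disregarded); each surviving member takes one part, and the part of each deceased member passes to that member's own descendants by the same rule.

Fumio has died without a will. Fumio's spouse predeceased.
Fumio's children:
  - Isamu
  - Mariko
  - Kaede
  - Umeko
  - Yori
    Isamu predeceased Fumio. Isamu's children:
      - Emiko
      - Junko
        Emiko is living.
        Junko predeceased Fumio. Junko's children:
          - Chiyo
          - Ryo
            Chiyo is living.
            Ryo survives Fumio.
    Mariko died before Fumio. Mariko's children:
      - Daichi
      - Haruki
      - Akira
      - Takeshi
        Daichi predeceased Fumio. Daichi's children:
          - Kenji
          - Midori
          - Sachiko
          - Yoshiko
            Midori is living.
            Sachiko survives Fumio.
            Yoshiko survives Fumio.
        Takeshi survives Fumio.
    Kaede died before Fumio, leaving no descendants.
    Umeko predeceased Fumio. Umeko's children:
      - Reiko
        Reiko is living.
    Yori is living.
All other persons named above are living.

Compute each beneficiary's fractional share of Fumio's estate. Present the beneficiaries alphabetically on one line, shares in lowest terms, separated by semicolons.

There is no surviving spouse, so the entire estate passes to Fumio's descendants per stirpes.
Kaede left no surviving issue, so that branch lapses and is disregarded.
The estate is divided into 4 equal shares of 1/4 among Isamu, Mariko, Umeko, Yori.
Isamu predeceased; the 1/4 allotted to Isamu's branch passes to Isamu's issue by representation.
The 1/4 is divided into 2 equal shares of 1/8 among Emiko, Junko.
Emiko is living and takes 1/8.
Junko predeceased; the 1/8 allotted to Junko's branch passes to Junko's issue by representation.
The 1/8 is divided into 2 equal shares of 1/16 among Chiyo, Ryo.
Chiyo is living and takes 1/16.
Ryo is living and takes 1/16.
Mariko predeceased; the 1/4 allotted to Mariko's branch passes to Mariko's issue by representation.
The 1/4 is divided into 4 equal shares of 1/16 among Daichi, Haruki, Akira, Takeshi.
Daichi predeceased; the 1/16 allotted to Daichi's branch passes to Daichi's issue by representation.
The 1/16 is divided into 4 equal shares of 1/64 among Kenji, Midori, Sachiko, Yoshiko.
Kenji is living and takes 1/64.
Midori is living and takes 1/64.
Sachiko is living and takes 1/64.
Yoshiko is living and takes 1/64.
Haruki is living and takes 1/16.
Akira is living and takes 1/16.
Takeshi is living and takes 1/16.
Umeko predeceased; the 1/4 allotted to Umeko's branch passes to Umeko's issue by representation.
Reiko is the sole taker at this level and receives the full 1/4.
Yori is living and takes 1/4.

Akira 1/16; Chiyo 1/16; Emiko 1/8; Haruki 1/16; Kenji 1/64; Midori 1/64; Reiko 1/4; Ryo 1/16; Sachiko 1/64; Takeshi 1/16; Yori 1/4; Yoshiko 1/64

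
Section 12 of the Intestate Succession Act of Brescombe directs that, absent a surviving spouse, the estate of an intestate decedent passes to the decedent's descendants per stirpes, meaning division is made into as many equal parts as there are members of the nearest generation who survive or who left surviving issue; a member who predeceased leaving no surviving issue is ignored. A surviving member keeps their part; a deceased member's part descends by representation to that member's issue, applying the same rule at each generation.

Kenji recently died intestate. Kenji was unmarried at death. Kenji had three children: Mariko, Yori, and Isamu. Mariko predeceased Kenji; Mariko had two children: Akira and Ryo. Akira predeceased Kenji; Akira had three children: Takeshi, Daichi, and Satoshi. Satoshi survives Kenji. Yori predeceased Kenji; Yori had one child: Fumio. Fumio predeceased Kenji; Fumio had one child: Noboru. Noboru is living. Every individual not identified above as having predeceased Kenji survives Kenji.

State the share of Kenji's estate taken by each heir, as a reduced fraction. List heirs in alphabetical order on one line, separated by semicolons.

Daichi 1/18; Isamu 1/3; Noboru 1/3; Ryo 1/6; Satoshi 1/18; Takeshi 1/18

There is no surviving spouse, so the entire estate passes to Kenji's descendants per stirpes.
The estate is divided into 3 equal shares of 1/3 among Mariko, Yori, Isamu.
Mariko predeceased; the 1/3 allotted to Mariko's branch passes to Mariko's issue by representation.
The 1/3 is divided into 2 equal shares of 1/6 among Akira, Ryo.
Akira predeceased; the 1/6 allotted to Akira's branch passes to Akira's issue by representation.
The 1/6 is divided into 3 equal shares of 1/18 among Takeshi, Daichi, Satoshi.
Takeshi is living and takes 1/18.
Daichi is living and takes 1/18.
Satoshi is living and takes 1/18.
Ryo is living and takes 1/6.
Yori predeceased; the 1/3 allotted to Yori's branch passes to Yori's issue by representation.
Fumio's line is the sole branch at this level, so the full 1/3 passes to Fumio's issue by representation.
Noboru is the sole taker at this level and receives the full 1/3.
Isamu is living and takes 1/3.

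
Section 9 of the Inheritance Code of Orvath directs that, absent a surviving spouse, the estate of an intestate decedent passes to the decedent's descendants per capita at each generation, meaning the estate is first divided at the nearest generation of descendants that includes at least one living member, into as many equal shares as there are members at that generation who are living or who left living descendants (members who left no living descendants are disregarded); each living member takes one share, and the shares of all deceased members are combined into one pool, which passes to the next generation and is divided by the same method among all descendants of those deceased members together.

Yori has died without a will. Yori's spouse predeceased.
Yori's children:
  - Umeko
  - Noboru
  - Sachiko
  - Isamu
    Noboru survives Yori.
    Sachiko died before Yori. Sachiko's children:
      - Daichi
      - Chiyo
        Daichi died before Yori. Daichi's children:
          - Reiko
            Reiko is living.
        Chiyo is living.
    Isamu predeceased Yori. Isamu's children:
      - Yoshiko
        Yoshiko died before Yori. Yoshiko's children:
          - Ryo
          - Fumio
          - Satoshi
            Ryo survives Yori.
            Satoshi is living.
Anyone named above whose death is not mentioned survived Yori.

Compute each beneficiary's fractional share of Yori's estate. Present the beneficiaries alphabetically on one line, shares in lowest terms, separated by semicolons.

There is no surviving spouse, so the entire estate passes to Yori's descendants per capita at each generation.
At generation 1 (Umeko, Noboru, Sachiko, Isamu) there are 4 shares of (1)/4 = 1/4 each.
Living: Umeko and Noboru — each takes 1/4.
Deceased: Sachiko and Isamu. Their combined 1/2 is pooled and carried to generation 2.
At generation 2 (Daichi, Chiyo, Yoshiko) there are 3 shares of (1/2)/3 = 1/6 each.
Living: Chiyo — each takes 1/6.
Deceased: Daichi and Yoshiko. Their combined 1/3 is pooled and carried to generation 3.
At generation 3 (Reiko, Ryo, Fumio, Satoshi) there are 4 shares of (1/3)/4 = 1/12 each.
Living: Reiko, Ryo, Fumio, and Satoshi — each takes 1/12.

Chiyo 1/6; Fumio 1/12; Noboru 1/4; Reiko 1/12; Ryo 1/12; Satoshi 1/12; Umeko 1/4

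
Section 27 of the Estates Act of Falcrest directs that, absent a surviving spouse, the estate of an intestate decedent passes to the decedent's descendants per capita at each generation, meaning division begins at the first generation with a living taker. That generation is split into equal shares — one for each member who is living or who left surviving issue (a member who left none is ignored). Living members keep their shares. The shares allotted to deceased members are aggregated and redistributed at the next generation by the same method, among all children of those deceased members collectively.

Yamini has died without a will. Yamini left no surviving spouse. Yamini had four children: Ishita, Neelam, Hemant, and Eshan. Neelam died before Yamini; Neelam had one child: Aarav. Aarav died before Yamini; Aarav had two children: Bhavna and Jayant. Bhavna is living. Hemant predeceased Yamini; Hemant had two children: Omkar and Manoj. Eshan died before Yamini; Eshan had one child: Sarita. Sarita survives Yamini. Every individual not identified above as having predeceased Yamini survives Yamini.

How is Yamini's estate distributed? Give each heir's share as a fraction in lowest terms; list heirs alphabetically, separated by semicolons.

There is no surviving spouse, so the entire estate passes to Yamini's descendants per capita at each generation.
At generation 1 (Ishita, Neelam, Hemant, Eshan) there are 4 shares of (1)/4 = 1/4 each.
Living: Ishita — each takes 1/4.
Deceased: Neelam, Hemant, and Eshan. Their combined 3/4 is pooled and carried to generation 2.
At generation 2 (Aarav, Omkar, Manoj, Sarita) there are 4 shares of (3/4)/4 = 3/16 each.
Living: Omkar, Manoj, and Sarita — each takes 3/16.
Deceased: Aarav. That 3/16 share is carried to generation 3.
At generation 3 (Bhavna, Jayant) there are 2 shares of (3/16)/2 = 3/32 each.
Living: Bhavna and Jayant — each takes 3/32.

Bhavna 3/32; Ishita 1/4; Jayant 3/32; Manoj 3/16; Omkar 3/16; Sarita 3/16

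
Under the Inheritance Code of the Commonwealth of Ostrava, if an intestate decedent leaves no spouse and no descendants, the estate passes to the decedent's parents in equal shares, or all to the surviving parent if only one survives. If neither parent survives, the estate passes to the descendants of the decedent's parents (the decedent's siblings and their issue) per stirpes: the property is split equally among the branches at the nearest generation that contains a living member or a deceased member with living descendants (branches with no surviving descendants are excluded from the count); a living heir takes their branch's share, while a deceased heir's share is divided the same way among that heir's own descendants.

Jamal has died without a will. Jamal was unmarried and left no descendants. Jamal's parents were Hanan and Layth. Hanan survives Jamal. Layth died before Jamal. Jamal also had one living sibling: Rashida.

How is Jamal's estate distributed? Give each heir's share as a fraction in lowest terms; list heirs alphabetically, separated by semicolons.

Only one parent, Hanan, survives, so Hanan takes the entire estate. The siblings take nothing because a surviving parent has priority.

Hanan 1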